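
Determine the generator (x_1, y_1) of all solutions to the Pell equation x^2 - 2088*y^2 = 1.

First expand sqrt(2088) as a continued fraction. With x_i = (sqrt(2088) + m_i)/d_i and (m_0, d_0) = (0, 1): a_0 = floor(sqrt(2088)) = 45, since 45^2 = 2025 <= 2088 < 2116 = 46^2.
Iterate m_{i+1} = d_i*a_i - m_i, d_{i+1} = (2088 - m_{i+1}^2)/d_i, a_{i+1} = floor((a_0 + m_{i+1})/d_{i+1}):
  m_1 = 1*45 - 0 = 45, d_1 = (2088 - 45^2)/1 = 63/1 = 63, a_1 = floor((45 + 45)/63) = 1.
  m_2 = 63*1 - 45 = 18, d_2 = (2088 - 18^2)/63 = 1764/63 = 28, a_2 = floor((45 + 18)/28) = 2.
  m_3 = 28*2 - 18 = 38, d_3 = (2088 - 38^2)/28 = 644/28 = 23, a_3 = floor((45 + 38)/23) = 3.
  m_4 = 23*3 - 38 = 31, d_4 = (2088 - 31^2)/23 = 1127/23 = 49, a_4 = floor((45 + 31)/49) = 1.
  m_5 = 49*1 - 31 = 18, d_5 = (2088 - 18^2)/49 = 1764/49 = 36, a_5 = floor((45 + 18)/36) = 1.
  m_6 = 36*1 - 18 = 18, d_6 = (2088 - 18^2)/36 = 1764/36 = 49, a_6 = floor((45 + 18)/49) = 1.
  m_7 = 49*1 - 18 = 31, d_7 = (2088 - 31^2)/49 = 1127/49 = 23, a_7 = floor((45 + 31)/23) = 3.
  m_8 = 23*3 - 31 = 38, d_8 = (2088 - 38^2)/23 = 644/23 = 28, a_8 = floor((45 + 38)/28) = 2.
  m_9 = 28*2 - 38 = 18, d_9 = (2088 - 18^2)/28 = 1764/28 = 63, a_9 = floor((45 + 18)/63) = 1.
  m_10 = 63*1 - 18 = 45, d_10 = (2088 - 45^2)/63 = 63/63 = 1, a_10 = floor((45 + 45)/1) = 90.
  m_11 = 1*90 - 45 = 45, d_11 = (2088 - 45^2)/1 = 63/1 = 63: (m_11, d_11) = (m_1, d_1) = (45, 63), so from here the quotients repeat a_1, ..., a_10; the period length is 10.
So sqrt(2088) = [45; (1, 2, 3, 1, 1, 1, 3, 2, 1, 90)] with period length k = 10.
k is even, so the fundamental solution of x^2 - 2088y^2 = 1 is (p_{k-1}, q_{k-1}) = (p_9, q_9); compute convergents through index 9.
Convergents (p_i = a_i*p_{i-1} + p_{i-2}, q_i = a_i*q_{i-1} + q_{i-2} with p_{-2}=0, p_{-1}=1, q_{-2}=1, q_{-1}=0):
  i=0: a_0=45, p_0 = 45*1 + 0 = 45, q_0 = 45*0 + 1 = 1.
  i=1: a_1=1, p_1 = 1*45 + 1 = 46, q_1 = 1*1 + 0 = 1.
  i=2: a_2=2, p_2 = 2*46 + 45 = 137, q_2 = 2*1 + 1 = 3.
  i=3: a_3=3, p_3 = 3*137 + 46 = 457, q_3 = 3*3 + 1 = 10.
  i=4: a_4=1, p_4 = 1*457 + 137 = 594, q_4 = 1*10 + 3 = 13.
  i=5: a_5=1, p_5 = 1*594 + 457 = 1051, q_5 = 1*13 + 10 = 23.
  i=6: a_6=1, p_6 = 1*1051 + 594 = 1645, q_6 = 1*23 + 13 = 36.
  i=7: a_7=3, p_7 = 3*1645 + 1051 = 5986, q_7 = 3*36 + 23 = 131.
  i=8: a_8=2, p_8 = 2*5986 + 1645 = 13617, q_8 = 2*131 + 36 = 298.
  i=9: a_9=1, p_9 = 1*13617 + 5986 = 19603, q_9 = 1*298 + 131 = 429.
Check: 19603^2 - 2088*429^2 = 384277609 - 384277608 = 1, so (x, y) = (19603, 429) solves the equation, and by the theorem it is the least positive solution.

(x, y) = (19603, 429)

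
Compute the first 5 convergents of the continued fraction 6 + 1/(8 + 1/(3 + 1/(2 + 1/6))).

6/1, 49/8, 153/25, 355/58, 2283/373

Using the convergent recurrence p_i = a_i*p_{i-1} + p_{i-2}, q_i = a_i*q_{i-1} + q_{i-2} with p_{-2}=0, p_{-1}=1, q_{-2}=1, q_{-1}=0:
  i=0: a_0=6, p_0 = 6*1 + 0 = 6, q_0 = 6*0 + 1 = 1.
  i=1: a_1=8, p_1 = 8*6 + 1 = 49, q_1 = 8*1 + 0 = 8.
  i=2: a_2=3, p_2 = 3*49 + 6 = 153, q_2 = 3*8 + 1 = 25.
  i=3: a_3=2, p_3 = 2*153 + 49 = 355, q_3 = 2*25 + 8 = 58.
  i=4: a_4=6, p_4 = 6*355 + 153 = 2283, q_4 = 6*58 + 25 = 373.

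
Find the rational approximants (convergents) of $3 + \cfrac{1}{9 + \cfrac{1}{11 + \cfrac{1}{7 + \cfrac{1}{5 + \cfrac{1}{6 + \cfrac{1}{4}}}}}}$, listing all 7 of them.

Using the convergent recurrence p_i = a_i*p_{i-1} + p_{i-2}, q_i = a_i*q_{i-1} + q_{i-2} with p_{-2}=0, p_{-1}=1, q_{-2}=1, q_{-1}=0:
  i=0: a_0=3, p_0 = 3*1 + 0 = 3, q_0 = 3*0 + 1 = 1.
  i=1: a_1=9, p_1 = 9*3 + 1 = 28, q_1 = 9*1 + 0 = 9.
  i=2: a_2=11, p_2 = 11*28 + 3 = 311, q_2 = 11*9 + 1 = 100.
  i=3: a_3=7, p_3 = 7*311 + 28 = 2205, q_3 = 7*100 + 9 = 709.
  i=4: a_4=5, p_4 = 5*2205 + 311 = 11336, q_4 = 5*709 + 100 = 3645.
  i=5: a_5=6, p_5 = 6*11336 + 2205 = 70221, q_5 = 6*3645 + 709 = 22579.
  i=6: a_6=4, p_6 = 4*70221 + 11336 = 292220, q_6 = 4*22579 + 3645 = 93961.

3/1, 28/9, 311/100, 2205/709, 11336/3645, 70221/22579, 292220/93961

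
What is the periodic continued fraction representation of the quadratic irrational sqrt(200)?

Write x_i = (sqrt(200) + m_i)/d_i with (m_0, d_0) = (0, 1). a_0 = floor(sqrt(200)) = 14, since 14^2 = 196 <= 200 < 225 = 15^2.
Iterate m_{i+1} = d_i*a_i - m_i, d_{i+1} = (200 - m_{i+1}^2)/d_i, a_{i+1} = floor((a_0 + m_{i+1})/d_{i+1}):
  m_1 = 1*14 - 0 = 14, d_1 = (200 - 14^2)/1 = 4/1 = 4, a_1 = floor((14 + 14)/4) = 7.
  m_2 = 4*7 - 14 = 14, d_2 = (200 - 14^2)/4 = 4/4 = 1, a_2 = floor((14 + 14)/1) = 28.
  m_3 = 1*28 - 14 = 14, d_3 = (200 - 14^2)/1 = 4/1 = 4: (m_3, d_3) = (m_1, d_1) = (14, 4), so from here the quotients repeat a_1, a_2; the period length is 2.
Hence the expansion of sqrt(200) is a_0 = 14 followed by the repeating block 7, 28 (period 2).

[14; (7, 28)]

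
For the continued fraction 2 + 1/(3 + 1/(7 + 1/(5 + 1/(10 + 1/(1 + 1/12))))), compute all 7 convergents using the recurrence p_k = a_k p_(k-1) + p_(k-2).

2/1, 7/3, 51/22, 262/113, 2671/1152, 2933/1265, 37867/16332

Using the convergent recurrence p_i = a_i*p_{i-1} + p_{i-2}, q_i = a_i*q_{i-1} + q_{i-2} with p_{-2}=0, p_{-1}=1, q_{-2}=1, q_{-1}=0:
  i=0: a_0=2, p_0 = 2*1 + 0 = 2, q_0 = 2*0 + 1 = 1.
  i=1: a_1=3, p_1 = 3*2 + 1 = 7, q_1 = 3*1 + 0 = 3.
  i=2: a_2=7, p_2 = 7*7 + 2 = 51, q_2 = 7*3 + 1 = 22.
  i=3: a_3=5, p_3 = 5*51 + 7 = 262, q_3 = 5*22 + 3 = 113.
  i=4: a_4=10, p_4 = 10*262 + 51 = 2671, q_4 = 10*113 + 22 = 1152.
  i=5: a_5=1, p_5 = 1*2671 + 262 = 2933, q_5 = 1*1152 + 113 = 1265.
  i=6: a_6=12, p_6 = 12*2933 + 2671 = 37867, q_6 = 12*1265 + 1152 = 16332.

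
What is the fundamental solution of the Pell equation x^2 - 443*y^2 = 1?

(x, y) = (442, 21)

First expand sqrt(443) as a continued fraction. With x_i = (sqrt(443) + m_i)/d_i and (m_0, d_0) = (0, 1): a_0 = floor(sqrt(443)) = 21, since 21^2 = 441 <= 443 < 484 = 22^2.
Iterate m_{i+1} = d_i*a_i - m_i, d_{i+1} = (443 - m_{i+1}^2)/d_i, a_{i+1} = floor((a_0 + m_{i+1})/d_{i+1}):
  m_1 = 1*21 - 0 = 21, d_1 = (443 - 21^2)/1 = 2/1 = 2, a_1 = floor((21 + 21)/2) = 21.
  m_2 = 2*21 - 21 = 21, d_2 = (443 - 21^2)/2 = 2/2 = 1, a_2 = floor((21 + 21)/1) = 42.
  m_3 = 1*42 - 21 = 21, d_3 = (443 - 21^2)/1 = 2/1 = 2: (m_3, d_3) = (m_1, d_1) = (21, 2), so from here the quotients repeat a_1, a_2; the period length is 2.
So sqrt(443) = [21; (21, 42)] with period length k = 2.
k is even, so the fundamental solution of x^2 - 443y^2 = 1 is (p_{k-1}, q_{k-1}) = (p_1, q_1); compute convergents through index 1.
Convergents (p_i = a_i*p_{i-1} + p_{i-2}, q_i = a_i*q_{i-1} + q_{i-2} with p_{-2}=0, p_{-1}=1, q_{-2}=1, q_{-1}=0):
  i=0: a_0=21, p_0 = 21*1 + 0 = 21, q_0 = 21*0 + 1 = 1.
  i=1: a_1=21, p_1 = 21*21 + 1 = 442, q_1 = 21*1 + 0 = 21.
Check: 442^2 - 443*21^2 = 195364 - 195363 = 1, so (x, y) = (442, 21) solves the equation, and by the theorem it is the least positive solution.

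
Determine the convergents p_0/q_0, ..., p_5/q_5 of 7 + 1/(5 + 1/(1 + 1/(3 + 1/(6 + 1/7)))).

Using the convergent recurrence p_i = a_i*p_{i-1} + p_{i-2}, q_i = a_i*q_{i-1} + q_{i-2} with p_{-2}=0, p_{-1}=1, q_{-2}=1, q_{-1}=0:
  i=0: a_0=7, p_0 = 7*1 + 0 = 7, q_0 = 7*0 + 1 = 1.
  i=1: a_1=5, p_1 = 5*7 + 1 = 36, q_1 = 5*1 + 0 = 5.
  i=2: a_2=1, p_2 = 1*36 + 7 = 43, q_2 = 1*5 + 1 = 6.
  i=3: a_3=3, p_3 = 3*43 + 36 = 165, q_3 = 3*6 + 5 = 23.
  i=4: a_4=6, p_4 = 6*165 + 43 = 1033, q_4 = 6*23 + 6 = 144.
  i=5: a_5=7, p_5 = 7*1033 + 165 = 7396, q_5 = 7*144 + 23 = 1031.

7/1, 36/5, 43/6, 165/23, 1033/144, 7396/1031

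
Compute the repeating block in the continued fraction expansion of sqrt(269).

Write x_i = (sqrt(269) + m_i)/d_i with (m_0, d_0) = (0, 1). a_0 = floor(sqrt(269)) = 16, since 16^2 = 256 <= 269 < 289 = 17^2.
Iterate m_{i+1} = d_i*a_i - m_i, d_{i+1} = (269 - m_{i+1}^2)/d_i, a_{i+1} = floor((a_0 + m_{i+1})/d_{i+1}):
  m_1 = 1*16 - 0 = 16, d_1 = (269 - 16^2)/1 = 13/1 = 13, a_1 = floor((16 + 16)/13) = 2.
  m_2 = 13*2 - 16 = 10, d_2 = (269 - 10^2)/13 = 169/13 = 13, a_2 = floor((16 + 10)/13) = 2.
  m_3 = 13*2 - 10 = 16, d_3 = (269 - 16^2)/13 = 13/13 = 1, a_3 = floor((16 + 16)/1) = 32.
  m_4 = 1*32 - 16 = 16, d_4 = (269 - 16^2)/1 = 13/1 = 13: (m_4, d_4) = (m_1, d_1) = (16, 13), so from here the quotients repeat a_1, ..., a_3; the period length is 3.
Hence the expansion of sqrt(269) is a_0 = 16 followed by the repeating block 2, 2, 32 (period 3).

[16; (2, 2, 32)]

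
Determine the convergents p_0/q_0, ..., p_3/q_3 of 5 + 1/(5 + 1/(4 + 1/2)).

5/1, 26/5, 109/21, 244/47

Using the convergent recurrence p_i = a_i*p_{i-1} + p_{i-2}, q_i = a_i*q_{i-1} + q_{i-2} with p_{-2}=0, p_{-1}=1, q_{-2}=1, q_{-1}=0:
  i=0: a_0=5, p_0 = 5*1 + 0 = 5, q_0 = 5*0 + 1 = 1.
  i=1: a_1=5, p_1 = 5*5 + 1 = 26, q_1 = 5*1 + 0 = 5.
  i=2: a_2=4, p_2 = 4*26 + 5 = 109, q_2 = 4*5 + 1 = 21.
  i=3: a_3=2, p_3 = 2*109 + 26 = 244, q_3 = 2*21 + 5 = 47.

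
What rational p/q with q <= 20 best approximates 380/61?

81/13

Expand x = 380/61 as a continued fraction with the Euclidean algorithm:
  380 = 6*61 + 14, so a_0 = 6.
  61 = 4*14 + 5, so a_1 = 4.
  14 = 2*5 + 4, so a_2 = 2.
  5 = 1*4 + 1, so a_3 = 1.
  4 = 4*1 + 0, so a_4 = 4.
so x = [6; 4, 2, 1, 4].
Convergents (p_i = a_i*p_{i-1} + p_{i-2}, q_i = a_i*q_{i-1} + q_{i-2} with p_{-2}=0, p_{-1}=1, q_{-2}=1, q_{-1}=0), until the denominator exceeds 20:
  i=0: a_0=6, p_0 = 6*1 + 0 = 6, q_0 = 6*0 + 1 = 1.
  i=1: a_1=4, p_1 = 4*6 + 1 = 25, q_1 = 4*1 + 0 = 4.
  i=2: a_2=2, p_2 = 2*25 + 6 = 56, q_2 = 2*4 + 1 = 9.
  i=3: a_3=1, p_3 = 1*56 + 25 = 81, q_3 = 1*9 + 4 = 13.
  i=4: a_4=4, p_4 = 4*81 + 56 = 380, q_4 = 4*13 + 9 = 61.
q_4 = 61 > 20, so the last convergent with denominator <= 20 is p_3/q_3 = 81/13.
The closest fraction with denominator <= 20 is either p_3/q_3 or the intermediate fraction (k*p_3 + p_2)/(k*q_3 + q_2) with the largest k >= 1 whose denominator stays <= 20; these approach x as k grows, and every other convergent or intermediate fraction in range is farther away.
Largest k: floor((20 - q_2)/q_3) = floor((20 - 9)/13) = 0.
Since k = 0, no intermediate fraction beyond p_3/q_3 has denominator <= 20, so the convergent 81/13 is the closest (its error is |380*13 - 81*61|/(61*13) = 1/793).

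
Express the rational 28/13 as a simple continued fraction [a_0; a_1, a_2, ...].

Run the Euclidean algorithm on 28 and 13; the successive quotients are the partial quotients a_0, a_1, ... (each step inverts the fractional part left over by the previous one):
  28 = 2*13 + 2, so a_0 = 2.
  13 = 6*2 + 1, so a_1 = 6.
  2 = 2*1 + 0, so a_2 = 2.
The remainder reaches 0 after 3 divisions, so the expansion has 3 partial quotients, read off in order.

[2; 6, 2]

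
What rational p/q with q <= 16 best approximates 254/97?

34/13

Expand x = 254/97 as a continued fraction with the Euclidean algorithm:
  254 = 2*97 + 60, so a_0 = 2.
  97 = 1*60 + 37, so a_1 = 1.
  60 = 1*37 + 23, so a_2 = 1.
  37 = 1*23 + 14, so a_3 = 1.
  23 = 1*14 + 9, so a_4 = 1.
  14 = 1*9 + 5, so a_5 = 1.
  9 = 1*5 + 4, so a_6 = 1.
  5 = 1*4 + 1, so a_7 = 1.
  4 = 4*1 + 0, so a_8 = 4.
so x = [2; 1, 1, 1, 1, 1, 1, 1, 4].
Convergents (p_i = a_i*p_{i-1} + p_{i-2}, q_i = a_i*q_{i-1} + q_{i-2} with p_{-2}=0, p_{-1}=1, q_{-2}=1, q_{-1}=0), until the denominator exceeds 16:
  i=0: a_0=2, p_0 = 2*1 + 0 = 2, q_0 = 2*0 + 1 = 1.
  i=1: a_1=1, p_1 = 1*2 + 1 = 3, q_1 = 1*1 + 0 = 1.
  i=2: a_2=1, p_2 = 1*3 + 2 = 5, q_2 = 1*1 + 1 = 2.
  i=3: a_3=1, p_3 = 1*5 + 3 = 8, q_3 = 1*2 + 1 = 3.
  i=4: a_4=1, p_4 = 1*8 + 5 = 13, q_4 = 1*3 + 2 = 5.
  i=5: a_5=1, p_5 = 1*13 + 8 = 21, q_5 = 1*5 + 3 = 8.
  i=6: a_6=1, p_6 = 1*21 + 13 = 34, q_6 = 1*8 + 5 = 13.
  i=7: a_7=1, p_7 = 1*34 + 21 = 55, q_7 = 1*13 + 8 = 21.
q_7 = 21 > 16, so the last convergent with denominator <= 16 is p_6/q_6 = 34/13.
The closest fraction with denominator <= 16 is either p_6/q_6 or the intermediate fraction (k*p_6 + p_5)/(k*q_6 + q_5) with the largest k >= 1 whose denominator stays <= 16; these approach x as k grows, and every other convergent or intermediate fraction in range is farther away.
Largest k: floor((16 - q_5)/q_6) = floor((16 - 8)/13) = 0.
Since k = 0, no intermediate fraction beyond p_6/q_6 has denominator <= 16, so the convergent 34/13 is the closest (its error is |254*13 - 34*97|/(97*13) = 4/1261).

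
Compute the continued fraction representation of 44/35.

Run the Euclidean algorithm on 44 and 35; the successive quotients are the partial quotients a_0, a_1, ... (each step inverts the fractional part left over by the previous one):
  44 = 1*35 + 9, so a_0 = 1.
  35 = 3*9 + 8, so a_1 = 3.
  9 = 1*8 + 1, so a_2 = 1.
  8 = 8*1 + 0, so a_3 = 8.
The remainder reaches 0 after 4 divisions, so the expansion has 4 partial quotients, read off in order.

[1; 3, 1, 8]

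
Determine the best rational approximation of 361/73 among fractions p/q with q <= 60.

Expand x = 361/73 as a continued fraction with the Euclidean algorithm:
  361 = 4*73 + 69, so a_0 = 4.
  73 = 1*69 + 4, so a_1 = 1.
  69 = 17*4 + 1, so a_2 = 17.
  4 = 4*1 + 0, so a_3 = 4.
so x = [4; 1, 17, 4].
Convergents (p_i = a_i*p_{i-1} + p_{i-2}, q_i = a_i*q_{i-1} + q_{i-2} with p_{-2}=0, p_{-1}=1, q_{-2}=1, q_{-1}=0), until the denominator exceeds 60:
  i=0: a_0=4, p_0 = 4*1 + 0 = 4, q_0 = 4*0 + 1 = 1.
  i=1: a_1=1, p_1 = 1*4 + 1 = 5, q_1 = 1*1 + 0 = 1.
  i=2: a_2=17, p_2 = 17*5 + 4 = 89, q_2 = 17*1 + 1 = 18.
  i=3: a_3=4, p_3 = 4*89 + 5 = 361, q_3 = 4*18 + 1 = 73.
q_3 = 73 > 60, so the last convergent with denominator <= 60 is p_2/q_2 = 89/18.
The closest fraction with denominator <= 60 is either p_2/q_2 or the intermediate fraction (k*p_2 + p_1)/(k*q_2 + q_1) with the largest k >= 1 whose denominator stays <= 60; these approach x as k grows, and every other convergent or intermediate fraction in range is farther away.
Largest k: floor((60 - q_1)/q_2) = floor((60 - 1)/18) = 3.
That gives (3*89 + 5)/(3*18 + 1) = 272/55.
Compare the errors: |x - 89/18| = |361*18 - 89*73|/(73*18) = 1/1314, and |x - 272/55| = |361*55 - 272*73|/(73*55) = 1/4015.
Cross-multiplying, 1*1314 = 1314 < 4015 = 1*4015, so 1/4015 is smaller: the intermediate fraction 272/55 is closer to x than 89/18.

272/55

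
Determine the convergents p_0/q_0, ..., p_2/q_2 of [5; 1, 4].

5/1, 6/1, 29/5

Using the convergent recurrence p_i = a_i*p_{i-1} + p_{i-2}, q_i = a_i*q_{i-1} + q_{i-2} with p_{-2}=0, p_{-1}=1, q_{-2}=1, q_{-1}=0:
  i=0: a_0=5, p_0 = 5*1 + 0 = 5, q_0 = 5*0 + 1 = 1.
  i=1: a_1=1, p_1 = 1*5 + 1 = 6, q_1 = 1*1 + 0 = 1.
  i=2: a_2=4, p_2 = 4*6 + 5 = 29, q_2 = 4*1 + 1 = 5.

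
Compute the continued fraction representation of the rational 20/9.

Run the Euclidean algorithm on 20 and 9; the successive quotients are the partial quotients a_0, a_1, ... (each step inverts the fractional part left over by the previous one):
  20 = 2*9 + 2, so a_0 = 2.
  9 = 4*2 + 1, so a_1 = 4.
  2 = 2*1 + 0, so a_2 = 2.
The remainder reaches 0 after 3 divisions, so the expansion has 3 partial quotients, read off in order.

[2; 4, 2]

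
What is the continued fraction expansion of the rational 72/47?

[1; 1, 1, 7, 3]

Run the Euclidean algorithm on 72 and 47; the successive quotients are the partial quotients a_0, a_1, ... (each step inverts the fractional part left over by the previous one):
  72 = 1*47 + 25, so a_0 = 1.
  47 = 1*25 + 22, so a_1 = 1.
  25 = 1*22 + 3, so a_2 = 1.
  22 = 7*3 + 1, so a_3 = 7.
  3 = 3*1 + 0, so a_4 = 3.
The remainder reaches 0 after 5 divisions, so the expansion has 5 partial quotients, read off in order.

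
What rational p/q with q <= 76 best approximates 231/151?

Expand x = 231/151 as a continued fraction with the Euclidean algorithm:
  231 = 1*151 + 80, so a_0 = 1.
  151 = 1*80 + 71, so a_1 = 1.
  80 = 1*71 + 9, so a_2 = 1.
  71 = 7*9 + 8, so a_3 = 7.
  9 = 1*8 + 1, so a_4 = 1.
  8 = 8*1 + 0, so a_5 = 8.
so x = [1; 1, 1, 7, 1, 8].
Convergents (p_i = a_i*p_{i-1} + p_{i-2}, q_i = a_i*q_{i-1} + q_{i-2} with p_{-2}=0, p_{-1}=1, q_{-2}=1, q_{-1}=0), until the denominator exceeds 76:
  i=0: a_0=1, p_0 = 1*1 + 0 = 1, q_0 = 1*0 + 1 = 1.
  i=1: a_1=1, p_1 = 1*1 + 1 = 2, q_1 = 1*1 + 0 = 1.
  i=2: a_2=1, p_2 = 1*2 + 1 = 3, q_2 = 1*1 + 1 = 2.
  i=3: a_3=7, p_3 = 7*3 + 2 = 23, q_3 = 7*2 + 1 = 15.
  i=4: a_4=1, p_4 = 1*23 + 3 = 26, q_4 = 1*15 + 2 = 17.
  i=5: a_5=8, p_5 = 8*26 + 23 = 231, q_5 = 8*17 + 15 = 151.
q_5 = 151 > 76, so the last convergent with denominator <= 76 is p_4/q_4 = 26/17.
The closest fraction with denominator <= 76 is either p_4/q_4 or the intermediate fraction (k*p_4 + p_3)/(k*q_4 + q_3) with the largest k >= 1 whose denominator stays <= 76; these approach x as k grows, and every other convergent or intermediate fraction in range is farther away.
Largest k: floor((76 - q_3)/q_4) = floor((76 - 15)/17) = 3.
That gives (3*26 + 23)/(3*17 + 15) = 101/66.
Compare the errors: |x - 26/17| = |231*17 - 26*151|/(151*17) = 1/2567, and |x - 101/66| = |231*66 - 101*151|/(151*66) = 5/9966.
Cross-multiplying, 1*9966 = 9966 < 12835 = 5*2567, so 1/2567 is smaller: the convergent 26/17 is closer to x than 101/66.

26/17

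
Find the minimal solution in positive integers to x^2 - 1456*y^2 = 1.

(x, y) = (4954951, 129855)

First expand sqrt(1456) as a continued fraction. With x_i = (sqrt(1456) + m_i)/d_i and (m_0, d_0) = (0, 1): a_0 = floor(sqrt(1456)) = 38, since 38^2 = 1444 <= 1456 < 1521 = 39^2.
Iterate m_{i+1} = d_i*a_i - m_i, d_{i+1} = (1456 - m_{i+1}^2)/d_i, a_{i+1} = floor((a_0 + m_{i+1})/d_{i+1}):
  m_1 = 1*38 - 0 = 38, d_1 = (1456 - 38^2)/1 = 12/1 = 12, a_1 = floor((38 + 38)/12) = 6.
  m_2 = 12*6 - 38 = 34, d_2 = (1456 - 34^2)/12 = 300/12 = 25, a_2 = floor((38 + 34)/25) = 2.
  m_3 = 25*2 - 34 = 16, d_3 = (1456 - 16^2)/25 = 1200/25 = 48, a_3 = floor((38 + 16)/48) = 1.
  m_4 = 48*1 - 16 = 32, d_4 = (1456 - 32^2)/48 = 432/48 = 9, a_4 = floor((38 + 32)/9) = 7.
  m_5 = 9*7 - 32 = 31, d_5 = (1456 - 31^2)/9 = 495/9 = 55, a_5 = floor((38 + 31)/55) = 1.
  m_6 = 55*1 - 31 = 24, d_6 = (1456 - 24^2)/55 = 880/55 = 16, a_6 = floor((38 + 24)/16) = 3.
  m_7 = 16*3 - 24 = 24, d_7 = (1456 - 24^2)/16 = 880/16 = 55, a_7 = floor((38 + 24)/55) = 1.
  m_8 = 55*1 - 24 = 31, d_8 = (1456 - 31^2)/55 = 495/55 = 9, a_8 = floor((38 + 31)/9) = 7.
  m_9 = 9*7 - 31 = 32, d_9 = (1456 - 32^2)/9 = 432/9 = 48, a_9 = floor((38 + 32)/48) = 1.
  m_10 = 48*1 - 32 = 16, d_10 = (1456 - 16^2)/48 = 1200/48 = 25, a_10 = floor((38 + 16)/25) = 2.
  m_11 = 25*2 - 16 = 34, d_11 = (1456 - 34^2)/25 = 300/25 = 12, a_11 = floor((38 + 34)/12) = 6.
  m_12 = 12*6 - 34 = 38, d_12 = (1456 - 38^2)/12 = 12/12 = 1, a_12 = floor((38 + 38)/1) = 76.
  m_13 = 1*76 - 38 = 38, d_13 = (1456 - 38^2)/1 = 12/1 = 12: (m_13, d_13) = (m_1, d_1) = (38, 12), so from here the quotients repeat a_1, ..., a_12; the period length is 12.
So sqrt(1456) = [38; (6, 2, 1, 7, 1, 3, 1, 7, 1, 2, 6, 76)] with period length k = 12.
k is even, so the fundamental solution of x^2 - 1456y^2 = 1 is (p_{k-1}, q_{k-1}) = (p_11, q_11); compute convergents through index 11.
Convergents (p_i = a_i*p_{i-1} + p_{i-2}, q_i = a_i*q_{i-1} + q_{i-2} with p_{-2}=0, p_{-1}=1, q_{-2}=1, q_{-1}=0):
  i=0: a_0=38, p_0 = 38*1 + 0 = 38, q_0 = 38*0 + 1 = 1.
  i=1: a_1=6, p_1 = 6*38 + 1 = 229, q_1 = 6*1 + 0 = 6.
  i=2: a_2=2, p_2 = 2*229 + 38 = 496, q_2 = 2*6 + 1 = 13.
  i=3: a_3=1, p_3 = 1*496 + 229 = 725, q_3 = 1*13 + 6 = 19.
  i=4: a_4=7, p_4 = 7*725 + 496 = 5571, q_4 = 7*19 + 13 = 146.
  i=5: a_5=1, p_5 = 1*5571 + 725 = 6296, q_5 = 1*146 + 19 = 165.
  i=6: a_6=3, p_6 = 3*6296 + 5571 = 24459, q_6 = 3*165 + 146 = 641.
  i=7: a_7=1, p_7 = 1*24459 + 6296 = 30755, q_7 = 1*641 + 165 = 806.
  i=8: a_8=7, p_8 = 7*30755 + 24459 = 239744, q_8 = 7*806 + 641 = 6283.
  i=9: a_9=1, p_9 = 1*239744 + 30755 = 270499, q_9 = 1*6283 + 806 = 7089.
  i=10: a_10=2, p_10 = 2*270499 + 239744 = 780742, q_10 = 2*7089 + 6283 = 20461.
  i=11: a_11=6, p_11 = 6*780742 + 270499 = 4954951, q_11 = 6*20461 + 7089 = 129855.
Check: 4954951^2 - 1456*129855^2 = 24551539412401 - 24551539412400 = 1, so (x, y) = (4954951, 129855) solves the equation, and by the theorem it is the least positive solution.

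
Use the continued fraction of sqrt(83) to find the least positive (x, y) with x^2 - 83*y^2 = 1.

First expand sqrt(83) as a continued fraction. With x_i = (sqrt(83) + m_i)/d_i and (m_0, d_0) = (0, 1): a_0 = floor(sqrt(83)) = 9, since 9^2 = 81 <= 83 < 100 = 10^2.
Iterate m_{i+1} = d_i*a_i - m_i, d_{i+1} = (83 - m_{i+1}^2)/d_i, a_{i+1} = floor((a_0 + m_{i+1})/d_{i+1}):
  m_1 = 1*9 - 0 = 9, d_1 = (83 - 9^2)/1 = 2/1 = 2, a_1 = floor((9 + 9)/2) = 9.
  m_2 = 2*9 - 9 = 9, d_2 = (83 - 9^2)/2 = 2/2 = 1, a_2 = floor((9 + 9)/1) = 18.
  m_3 = 1*18 - 9 = 9, d_3 = (83 - 9^2)/1 = 2/1 = 2: (m_3, d_3) = (m_1, d_1) = (9, 2), so from here the quotients repeat a_1, a_2; the period length is 2.
So sqrt(83) = [9; (9, 18)] with period length k = 2.
k is even, so the fundamental solution of x^2 - 83y^2 = 1 is (p_{k-1}, q_{k-1}) = (p_1, q_1); compute convergents through index 1.
Convergents (p_i = a_i*p_{i-1} + p_{i-2}, q_i = a_i*q_{i-1} + q_{i-2} with p_{-2}=0, p_{-1}=1, q_{-2}=1, q_{-1}=0):
  i=0: a_0=9, p_0 = 9*1 + 0 = 9, q_0 = 9*0 + 1 = 1.
  i=1: a_1=9, p_1 = 9*9 + 1 = 82, q_1 = 9*1 + 0 = 9.
Check: 82^2 - 83*9^2 = 6724 - 6723 = 1, so (x, y) = (82, 9) solves the equation, and by the theorem it is the least positive solution.

(x, y) = (82, 9)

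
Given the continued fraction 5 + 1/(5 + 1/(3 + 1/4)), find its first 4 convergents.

5/1, 26/5, 83/16, 358/69

Using the convergent recurrence p_i = a_i*p_{i-1} + p_{i-2}, q_i = a_i*q_{i-1} + q_{i-2} with p_{-2}=0, p_{-1}=1, q_{-2}=1, q_{-1}=0:
  i=0: a_0=5, p_0 = 5*1 + 0 = 5, q_0 = 5*0 + 1 = 1.
  i=1: a_1=5, p_1 = 5*5 + 1 = 26, q_1 = 5*1 + 0 = 5.
  i=2: a_2=3, p_2 = 3*26 + 5 = 83, q_2 = 3*5 + 1 = 16.
  i=3: a_3=4, p_3 = 4*83 + 26 = 358, q_3 = 4*16 + 5 = 69.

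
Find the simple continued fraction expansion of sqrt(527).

Write x_i = (sqrt(527) + m_i)/d_i with (m_0, d_0) = (0, 1). a_0 = floor(sqrt(527)) = 22, since 22^2 = 484 <= 527 < 529 = 23^2.
Iterate m_{i+1} = d_i*a_i - m_i, d_{i+1} = (527 - m_{i+1}^2)/d_i, a_{i+1} = floor((a_0 + m_{i+1})/d_{i+1}):
  m_1 = 1*22 - 0 = 22, d_1 = (527 - 22^2)/1 = 43/1 = 43, a_1 = floor((22 + 22)/43) = 1.
  m_2 = 43*1 - 22 = 21, d_2 = (527 - 21^2)/43 = 86/43 = 2, a_2 = floor((22 + 21)/2) = 21.
  m_3 = 2*21 - 21 = 21, d_3 = (527 - 21^2)/2 = 86/2 = 43, a_3 = floor((22 + 21)/43) = 1.
  m_4 = 43*1 - 21 = 22, d_4 = (527 - 22^2)/43 = 43/43 = 1, a_4 = floor((22 + 22)/1) = 44.
  m_5 = 1*44 - 22 = 22, d_5 = (527 - 22^2)/1 = 43/1 = 43: (m_5, d_5) = (m_1, d_1) = (22, 43), so from here the quotients repeat a_1, ..., a_4; the period length is 4.
Hence the expansion of sqrt(527) is a_0 = 22 followed by the repeating block 1, 21, 1, 44 (period 4).

[22; (1, 21, 1, 44)]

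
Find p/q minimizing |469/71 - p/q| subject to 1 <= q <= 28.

Expand x = 469/71 as a continued fraction with the Euclidean algorithm:
  469 = 6*71 + 43, so a_0 = 6.
  71 = 1*43 + 28, so a_1 = 1.
  43 = 1*28 + 15, so a_2 = 1.
  28 = 1*15 + 13, so a_3 = 1.
  15 = 1*13 + 2, so a_4 = 1.
  13 = 6*2 + 1, so a_5 = 6.
  2 = 2*1 + 0, so a_6 = 2.
so x = [6; 1, 1, 1, 1, 6, 2].
Convergents (p_i = a_i*p_{i-1} + p_{i-2}, q_i = a_i*q_{i-1} + q_{i-2} with p_{-2}=0, p_{-1}=1, q_{-2}=1, q_{-1}=0), until the denominator exceeds 28:
  i=0: a_0=6, p_0 = 6*1 + 0 = 6, q_0 = 6*0 + 1 = 1.
  i=1: a_1=1, p_1 = 1*6 + 1 = 7, q_1 = 1*1 + 0 = 1.
  i=2: a_2=1, p_2 = 1*7 + 6 = 13, q_2 = 1*1 + 1 = 2.
  i=3: a_3=1, p_3 = 1*13 + 7 = 20, q_3 = 1*2 + 1 = 3.
  i=4: a_4=1, p_4 = 1*20 + 13 = 33, q_4 = 1*3 + 2 = 5.
  i=5: a_5=6, p_5 = 6*33 + 20 = 218, q_5 = 6*5 + 3 = 33.
q_5 = 33 > 28, so the last convergent with denominator <= 28 is p_4/q_4 = 33/5.
The closest fraction with denominator <= 28 is either p_4/q_4 or the intermediate fraction (k*p_4 + p_3)/(k*q_4 + q_3) with the largest k >= 1 whose denominator stays <= 28; these approach x as k grows, and every other convergent or intermediate fraction in range is farther away.
Largest k: floor((28 - q_3)/q_4) = floor((28 - 3)/5) = 5.
That gives (5*33 + 20)/(5*5 + 3) = 185/28.
Compare the errors: |x - 33/5| = |469*5 - 33*71|/(71*5) = 2/355, and |x - 185/28| = |469*28 - 185*71|/(71*28) = 3/1988.
Cross-multiplying, 3*355 = 1065 < 3976 = 2*1988, so 3/1988 is smaller: the intermediate fraction 185/28 is closer to x than 33/5.

185/28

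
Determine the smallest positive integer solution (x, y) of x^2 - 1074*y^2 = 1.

(x, y) = (3489425, 106476)

First expand sqrt(1074) as a continued fraction. With x_i = (sqrt(1074) + m_i)/d_i and (m_0, d_0) = (0, 1): a_0 = floor(sqrt(1074)) = 32, since 32^2 = 1024 <= 1074 < 1089 = 33^2.
Iterate m_{i+1} = d_i*a_i - m_i, d_{i+1} = (1074 - m_{i+1}^2)/d_i, a_{i+1} = floor((a_0 + m_{i+1})/d_{i+1}):
  m_1 = 1*32 - 0 = 32, d_1 = (1074 - 32^2)/1 = 50/1 = 50, a_1 = floor((32 + 32)/50) = 1.
  m_2 = 50*1 - 32 = 18, d_2 = (1074 - 18^2)/50 = 750/50 = 15, a_2 = floor((32 + 18)/15) = 3.
  m_3 = 15*3 - 18 = 27, d_3 = (1074 - 27^2)/15 = 345/15 = 23, a_3 = floor((32 + 27)/23) = 2.
  m_4 = 23*2 - 27 = 19, d_4 = (1074 - 19^2)/23 = 713/23 = 31, a_4 = floor((32 + 19)/31) = 1.
  m_5 = 31*1 - 19 = 12, d_5 = (1074 - 12^2)/31 = 930/31 = 30, a_5 = floor((32 + 12)/30) = 1.
  m_6 = 30*1 - 12 = 18, d_6 = (1074 - 18^2)/30 = 750/30 = 25, a_6 = floor((32 + 18)/25) = 2.
  m_7 = 25*2 - 18 = 32, d_7 = (1074 - 32^2)/25 = 50/25 = 2, a_7 = floor((32 + 32)/2) = 32.
  m_8 = 2*32 - 32 = 32, d_8 = (1074 - 32^2)/2 = 50/2 = 25, a_8 = floor((32 + 32)/25) = 2.
  m_9 = 25*2 - 32 = 18, d_9 = (1074 - 18^2)/25 = 750/25 = 30, a_9 = floor((32 + 18)/30) = 1.
  m_10 = 30*1 - 18 = 12, d_10 = (1074 - 12^2)/30 = 930/30 = 31, a_10 = floor((32 + 12)/31) = 1.
  m_11 = 31*1 - 12 = 19, d_11 = (1074 - 19^2)/31 = 713/31 = 23, a_11 = floor((32 + 19)/23) = 2.
  m_12 = 23*2 - 19 = 27, d_12 = (1074 - 27^2)/23 = 345/23 = 15, a_12 = floor((32 + 27)/15) = 3.
  m_13 = 15*3 - 27 = 18, d_13 = (1074 - 18^2)/15 = 750/15 = 50, a_13 = floor((32 + 18)/50) = 1.
  m_14 = 50*1 - 18 = 32, d_14 = (1074 - 32^2)/50 = 50/50 = 1, a_14 = floor((32 + 32)/1) = 64.
  m_15 = 1*64 - 32 = 32, d_15 = (1074 - 32^2)/1 = 50/1 = 50: (m_15, d_15) = (m_1, d_1) = (32, 50), so from here the quotients repeat a_1, ..., a_14; the period length is 14.
So sqrt(1074) = [32; (1, 3, 2, 1, 1, 2, 32, 2, 1, 1, 2, 3, 1, 64)] with period length k = 14.
k is even, so the fundamental solution of x^2 - 1074y^2 = 1 is (p_{k-1}, q_{k-1}) = (p_13, q_13); compute convergents through index 13.
Convergents (p_i = a_i*p_{i-1} + p_{i-2}, q_i = a_i*q_{i-1} + q_{i-2} with p_{-2}=0, p_{-1}=1, q_{-2}=1, q_{-1}=0):
  i=0: a_0=32, p_0 = 32*1 + 0 = 32, q_0 = 32*0 + 1 = 1.
  i=1: a_1=1, p_1 = 1*32 + 1 = 33, q_1 = 1*1 + 0 = 1.
  i=2: a_2=3, p_2 = 3*33 + 32 = 131, q_2 = 3*1 + 1 = 4.
  i=3: a_3=2, p_3 = 2*131 + 33 = 295, q_3 = 2*4 + 1 = 9.
  i=4: a_4=1, p_4 = 1*295 + 131 = 426, q_4 = 1*9 + 4 = 13.
  i=5: a_5=1, p_5 = 1*426 + 295 = 721, q_5 = 1*13 + 9 = 22.
  i=6: a_6=2, p_6 = 2*721 + 426 = 1868, q_6 = 2*22 + 13 = 57.
  i=7: a_7=32, p_7 = 32*1868 + 721 = 60497, q_7 = 32*57 + 22 = 1846.
  i=8: a_8=2, p_8 = 2*60497 + 1868 = 122862, q_8 = 2*1846 + 57 = 3749.
  i=9: a_9=1, p_9 = 1*122862 + 60497 = 183359, q_9 = 1*3749 + 1846 = 5595.
  i=10: a_10=1, p_10 = 1*183359 + 122862 = 306221, q_10 = 1*5595 + 3749 = 9344.
  i=11: a_11=2, p_11 = 2*306221 + 183359 = 795801, q_11 = 2*9344 + 5595 = 24283.
  i=12: a_12=3, p_12 = 3*795801 + 306221 = 2693624, q_12 = 3*24283 + 9344 = 82193.
  i=13: a_13=1, p_13 = 1*2693624 + 795801 = 3489425, q_13 = 1*82193 + 24283 = 106476.
Check: 3489425^2 - 1074*106476^2 = 12176086830625 - 12176086830624 = 1, so (x, y) = (3489425, 106476) solves the equation, and by the theorem it is the least positive solution.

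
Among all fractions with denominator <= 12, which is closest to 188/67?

Expand x = 188/67 as a continued fraction with the Euclidean algorithm:
  188 = 2*67 + 54, so a_0 = 2.
  67 = 1*54 + 13, so a_1 = 1.
  54 = 4*13 + 2, so a_2 = 4.
  13 = 6*2 + 1, so a_3 = 6.
  2 = 2*1 + 0, so a_4 = 2.
so x = [2; 1, 4, 6, 2].
Convergents (p_i = a_i*p_{i-1} + p_{i-2}, q_i = a_i*q_{i-1} + q_{i-2} with p_{-2}=0, p_{-1}=1, q_{-2}=1, q_{-1}=0), until the denominator exceeds 12:
  i=0: a_0=2, p_0 = 2*1 + 0 = 2, q_0 = 2*0 + 1 = 1.
  i=1: a_1=1, p_1 = 1*2 + 1 = 3, q_1 = 1*1 + 0 = 1.
  i=2: a_2=4, p_2 = 4*3 + 2 = 14, q_2 = 4*1 + 1 = 5.
  i=3: a_3=6, p_3 = 6*14 + 3 = 87, q_3 = 6*5 + 1 = 31.
q_3 = 31 > 12, so the last convergent with denominator <= 12 is p_2/q_2 = 14/5.
The closest fraction with denominator <= 12 is either p_2/q_2 or the intermediate fraction (k*p_2 + p_1)/(k*q_2 + q_1) with the largest k >= 1 whose denominator stays <= 12; these approach x as k grows, and every other convergent or intermediate fraction in range is farther away.
Largest k: floor((12 - q_1)/q_2) = floor((12 - 1)/5) = 2.
That gives (2*14 + 3)/(2*5 + 1) = 31/11.
Compare the errors: |x - 14/5| = |188*5 - 14*67|/(67*5) = 2/335, and |x - 31/11| = |188*11 - 31*67|/(67*11) = 9/737.
Cross-multiplying, 2*737 = 1474 < 3015 = 9*335, so 2/335 is smaller: the convergent 14/5 is closer to x than 31/11.

14/5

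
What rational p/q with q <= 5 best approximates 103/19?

27/5

Expand x = 103/19 as a continued fraction with the Euclidean algorithm:
  103 = 5*19 + 8, so a_0 = 5.
  19 = 2*8 + 3, so a_1 = 2.
  8 = 2*3 + 2, so a_2 = 2.
  3 = 1*2 + 1, so a_3 = 1.
  2 = 2*1 + 0, so a_4 = 2.
so x = [5; 2, 2, 1, 2].
Convergents (p_i = a_i*p_{i-1} + p_{i-2}, q_i = a_i*q_{i-1} + q_{i-2} with p_{-2}=0, p_{-1}=1, q_{-2}=1, q_{-1}=0), until the denominator exceeds 5:
  i=0: a_0=5, p_0 = 5*1 + 0 = 5, q_0 = 5*0 + 1 = 1.
  i=1: a_1=2, p_1 = 2*5 + 1 = 11, q_1 = 2*1 + 0 = 2.
  i=2: a_2=2, p_2 = 2*11 + 5 = 27, q_2 = 2*2 + 1 = 5.
  i=3: a_3=1, p_3 = 1*27 + 11 = 38, q_3 = 1*5 + 2 = 7.
q_3 = 7 > 5, so the last convergent with denominator <= 5 is p_2/q_2 = 27/5.
The closest fraction with denominator <= 5 is either p_2/q_2 or the intermediate fraction (k*p_2 + p_1)/(k*q_2 + q_1) with the largest k >= 1 whose denominator stays <= 5; these approach x as k grows, and every other convergent or intermediate fraction in range is farther away.
Largest k: floor((5 - q_1)/q_2) = floor((5 - 2)/5) = 0.
Since k = 0, no intermediate fraction beyond p_2/q_2 has denominator <= 5, so the convergent 27/5 is the closest (its error is |103*5 - 27*19|/(19*5) = 2/95).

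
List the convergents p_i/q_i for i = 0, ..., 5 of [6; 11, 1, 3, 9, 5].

Using the convergent recurrence p_i = a_i*p_{i-1} + p_{i-2}, q_i = a_i*q_{i-1} + q_{i-2} with p_{-2}=0, p_{-1}=1, q_{-2}=1, q_{-1}=0:
  i=0: a_0=6, p_0 = 6*1 + 0 = 6, q_0 = 6*0 + 1 = 1.
  i=1: a_1=11, p_1 = 11*6 + 1 = 67, q_1 = 11*1 + 0 = 11.
  i=2: a_2=1, p_2 = 1*67 + 6 = 73, q_2 = 1*11 + 1 = 12.
  i=3: a_3=3, p_3 = 3*73 + 67 = 286, q_3 = 3*12 + 11 = 47.
  i=4: a_4=9, p_4 = 9*286 + 73 = 2647, q_4 = 9*47 + 12 = 435.
  i=5: a_5=5, p_5 = 5*2647 + 286 = 13521, q_5 = 5*435 + 47 = 2222.

6/1, 67/11, 73/12, 286/47, 2647/435, 13521/2222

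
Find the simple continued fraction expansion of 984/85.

Run the Euclidean algorithm on 984 and 85; the successive quotients are the partial quotients a_0, a_1, ... (each step inverts the fractional part left over by the previous one):
  984 = 11*85 + 49, so a_0 = 11.
  85 = 1*49 + 36, so a_1 = 1.
  49 = 1*36 + 13, so a_2 = 1.
  36 = 2*13 + 10, so a_3 = 2.
  13 = 1*10 + 3, so a_4 = 1.
  10 = 3*3 + 1, so a_5 = 3.
  3 = 3*1 + 0, so a_6 = 3.
The remainder reaches 0 after 7 divisions, so the expansion has 7 partial quotients, read off in order.

[11; 1, 1, 2, 1, 3, 3]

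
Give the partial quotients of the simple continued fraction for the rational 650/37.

Run the Euclidean algorithm on 650 and 37; the successive quotients are the partial quotients a_0, a_1, ... (each step inverts the fractional part left over by the previous one):
  650 = 17*37 + 21, so a_0 = 17.
  37 = 1*21 + 16, so a_1 = 1.
  21 = 1*16 + 5, so a_2 = 1.
  16 = 3*5 + 1, so a_3 = 3.
  5 = 5*1 + 0, so a_4 = 5.
The remainder reaches 0 after 5 divisions, so the expansion has 5 partial quotients, read off in order.

[17; 1, 1, 3, 5]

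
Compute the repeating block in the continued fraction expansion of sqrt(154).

[12; (2, 2, 3, 1, 2, 1, 3, 2, 2, 24)]

Write x_i = (sqrt(154) + m_i)/d_i with (m_0, d_0) = (0, 1). a_0 = floor(sqrt(154)) = 12, since 12^2 = 144 <= 154 < 169 = 13^2.
Iterate m_{i+1} = d_i*a_i - m_i, d_{i+1} = (154 - m_{i+1}^2)/d_i, a_{i+1} = floor((a_0 + m_{i+1})/d_{i+1}):
  m_1 = 1*12 - 0 = 12, d_1 = (154 - 12^2)/1 = 10/1 = 10, a_1 = floor((12 + 12)/10) = 2.
  m_2 = 10*2 - 12 = 8, d_2 = (154 - 8^2)/10 = 90/10 = 9, a_2 = floor((12 + 8)/9) = 2.
  m_3 = 9*2 - 8 = 10, d_3 = (154 - 10^2)/9 = 54/9 = 6, a_3 = floor((12 + 10)/6) = 3.
  m_4 = 6*3 - 10 = 8, d_4 = (154 - 8^2)/6 = 90/6 = 15, a_4 = floor((12 + 8)/15) = 1.
  m_5 = 15*1 - 8 = 7, d_5 = (154 - 7^2)/15 = 105/15 = 7, a_5 = floor((12 + 7)/7) = 2.
  m_6 = 7*2 - 7 = 7, d_6 = (154 - 7^2)/7 = 105/7 = 15, a_6 = floor((12 + 7)/15) = 1.
  m_7 = 15*1 - 7 = 8, d_7 = (154 - 8^2)/15 = 90/15 = 6, a_7 = floor((12 + 8)/6) = 3.
  m_8 = 6*3 - 8 = 10, d_8 = (154 - 10^2)/6 = 54/6 = 9, a_8 = floor((12 + 10)/9) = 2.
  m_9 = 9*2 - 10 = 8, d_9 = (154 - 8^2)/9 = 90/9 = 10, a_9 = floor((12 + 8)/10) = 2.
  m_10 = 10*2 - 8 = 12, d_10 = (154 - 12^2)/10 = 10/10 = 1, a_10 = floor((12 + 12)/1) = 24.
  m_11 = 1*24 - 12 = 12, d_11 = (154 - 12^2)/1 = 10/1 = 10: (m_11, d_11) = (m_1, d_1) = (12, 10), so from here the quotients repeat a_1, ..., a_10; the period length is 10.
Hence the expansion of sqrt(154) is a_0 = 12 followed by the repeating block 2, 2, 3, 1, 2, 1, 3, 2, 2, 24 (period 10).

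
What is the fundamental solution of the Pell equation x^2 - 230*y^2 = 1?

(x, y) = (91, 6)

First expand sqrt(230) as a continued fraction. With x_i = (sqrt(230) + m_i)/d_i and (m_0, d_0) = (0, 1): a_0 = floor(sqrt(230)) = 15, since 15^2 = 225 <= 230 < 256 = 16^2.
Iterate m_{i+1} = d_i*a_i - m_i, d_{i+1} = (230 - m_{i+1}^2)/d_i, a_{i+1} = floor((a_0 + m_{i+1})/d_{i+1}):
  m_1 = 1*15 - 0 = 15, d_1 = (230 - 15^2)/1 = 5/1 = 5, a_1 = floor((15 + 15)/5) = 6.
  m_2 = 5*6 - 15 = 15, d_2 = (230 - 15^2)/5 = 5/5 = 1, a_2 = floor((15 + 15)/1) = 30.
  m_3 = 1*30 - 15 = 15, d_3 = (230 - 15^2)/1 = 5/1 = 5: (m_3, d_3) = (m_1, d_1) = (15, 5), so from here the quotients repeat a_1, a_2; the period length is 2.
So sqrt(230) = [15; (6, 30)] with period length k = 2.
k is even, so the fundamental solution of x^2 - 230y^2 = 1 is (p_{k-1}, q_{k-1}) = (p_1, q_1); compute convergents through index 1.
Convergents (p_i = a_i*p_{i-1} + p_{i-2}, q_i = a_i*q_{i-1} + q_{i-2} with p_{-2}=0, p_{-1}=1, q_{-2}=1, q_{-1}=0):
  i=0: a_0=15, p_0 = 15*1 + 0 = 15, q_0 = 15*0 + 1 = 1.
  i=1: a_1=6, p_1 = 6*15 + 1 = 91, q_1 = 6*1 + 0 = 6.
Check: 91^2 - 230*6^2 = 8281 - 8280 = 1, so (x, y) = (91, 6) solves the equation, and by the theorem it is the least positive solution.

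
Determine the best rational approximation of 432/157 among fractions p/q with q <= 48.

Expand x = 432/157 as a continued fraction with the Euclidean algorithm:
  432 = 2*157 + 118, so a_0 = 2.
  157 = 1*118 + 39, so a_1 = 1.
  118 = 3*39 + 1, so a_2 = 3.
  39 = 39*1 + 0, so a_3 = 39.
so x = [2; 1, 3, 39].
Convergents (p_i = a_i*p_{i-1} + p_{i-2}, q_i = a_i*q_{i-1} + q_{i-2} with p_{-2}=0, p_{-1}=1, q_{-2}=1, q_{-1}=0), until the denominator exceeds 48:
  i=0: a_0=2, p_0 = 2*1 + 0 = 2, q_0 = 2*0 + 1 = 1.
  i=1: a_1=1, p_1 = 1*2 + 1 = 3, q_1 = 1*1 + 0 = 1.
  i=2: a_2=3, p_2 = 3*3 + 2 = 11, q_2 = 3*1 + 1 = 4.
  i=3: a_3=39, p_3 = 39*11 + 3 = 432, q_3 = 39*4 + 1 = 157.
q_3 = 157 > 48, so the last convergent with denominator <= 48 is p_2/q_2 = 11/4.
The closest fraction with denominator <= 48 is either p_2/q_2 or the intermediate fraction (k*p_2 + p_1)/(k*q_2 + q_1) with the largest k >= 1 whose denominator stays <= 48; these approach x as k grows, and every other convergent or intermediate fraction in range is farther away.
Largest k: floor((48 - q_1)/q_2) = floor((48 - 1)/4) = 11.
That gives (11*11 + 3)/(11*4 + 1) = 124/45.
Compare the errors: |x - 11/4| = |432*4 - 11*157|/(157*4) = 1/628, and |x - 124/45| = |432*45 - 124*157|/(157*45) = 28/7065.
Cross-multiplying, 1*7065 = 7065 < 17584 = 28*628, so 1/628 is smaller: the convergent 11/4 is closer to x than 124/45.

11/4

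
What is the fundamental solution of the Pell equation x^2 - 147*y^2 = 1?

(x, y) = (97, 8)

First expand sqrt(147) as a continued fraction. With x_i = (sqrt(147) + m_i)/d_i and (m_0, d_0) = (0, 1): a_0 = floor(sqrt(147)) = 12, since 12^2 = 144 <= 147 < 169 = 13^2.
Iterate m_{i+1} = d_i*a_i - m_i, d_{i+1} = (147 - m_{i+1}^2)/d_i, a_{i+1} = floor((a_0 + m_{i+1})/d_{i+1}):
  m_1 = 1*12 - 0 = 12, d_1 = (147 - 12^2)/1 = 3/1 = 3, a_1 = floor((12 + 12)/3) = 8.
  m_2 = 3*8 - 12 = 12, d_2 = (147 - 12^2)/3 = 3/3 = 1, a_2 = floor((12 + 12)/1) = 24.
  m_3 = 1*24 - 12 = 12, d_3 = (147 - 12^2)/1 = 3/1 = 3: (m_3, d_3) = (m_1, d_1) = (12, 3), so from here the quotients repeat a_1, a_2; the period length is 2.
So sqrt(147) = [12; (8, 24)] with period length k = 2.
k is even, so the fundamental solution of x^2 - 147y^2 = 1 is (p_{k-1}, q_{k-1}) = (p_1, q_1); compute convergents through index 1.
Convergents (p_i = a_i*p_{i-1} + p_{i-2}, q_i = a_i*q_{i-1} + q_{i-2} with p_{-2}=0, p_{-1}=1, q_{-2}=1, q_{-1}=0):
  i=0: a_0=12, p_0 = 12*1 + 0 = 12, q_0 = 12*0 + 1 = 1.
  i=1: a_1=8, p_1 = 8*12 + 1 = 97, q_1 = 8*1 + 0 = 8.
Check: 97^2 - 147*8^2 = 9409 - 9408 = 1, so (x, y) = (97, 8) solves the equation, and by the theorem it is the least positive solution.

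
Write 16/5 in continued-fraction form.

[3; 5]

Run the Euclidean algorithm on 16 and 5; the successive quotients are the partial quotients a_0, a_1, ... (each step inverts the fractional part left over by the previous one):
  16 = 3*5 + 1, so a_0 = 3.
  5 = 5*1 + 0, so a_1 = 5.
The remainder reaches 0 after 2 divisions, so the expansion has 2 partial quotients, read off in order.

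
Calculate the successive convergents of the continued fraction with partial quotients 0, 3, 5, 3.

0/1, 1/3, 5/16, 16/51

Using the convergent recurrence p_i = a_i*p_{i-1} + p_{i-2}, q_i = a_i*q_{i-1} + q_{i-2} with p_{-2}=0, p_{-1}=1, q_{-2}=1, q_{-1}=0:
  i=0: a_0=0, p_0 = 0*1 + 0 = 0, q_0 = 0*0 + 1 = 1.
  i=1: a_1=3, p_1 = 3*0 + 1 = 1, q_1 = 3*1 + 0 = 3.
  i=2: a_2=5, p_2 = 5*1 + 0 = 5, q_2 = 5*3 + 1 = 16.
  i=3: a_3=3, p_3 = 3*5 + 1 = 16, q_3 = 3*16 + 3 = 51.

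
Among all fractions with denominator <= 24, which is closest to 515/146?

Expand x = 515/146 as a continued fraction with the Euclidean algorithm:
  515 = 3*146 + 77, so a_0 = 3.
  146 = 1*77 + 69, so a_1 = 1.
  77 = 1*69 + 8, so a_2 = 1.
  69 = 8*8 + 5, so a_3 = 8.
  8 = 1*5 + 3, so a_4 = 1.
  5 = 1*3 + 2, so a_5 = 1.
  3 = 1*2 + 1, so a_6 = 1.
  2 = 2*1 + 0, so a_7 = 2.
so x = [3; 1, 1, 8, 1, 1, 1, 2].
Convergents (p_i = a_i*p_{i-1} + p_{i-2}, q_i = a_i*q_{i-1} + q_{i-2} with p_{-2}=0, p_{-1}=1, q_{-2}=1, q_{-1}=0), until the denominator exceeds 24:
  i=0: a_0=3, p_0 = 3*1 + 0 = 3, q_0 = 3*0 + 1 = 1.
  i=1: a_1=1, p_1 = 1*3 + 1 = 4, q_1 = 1*1 + 0 = 1.
  i=2: a_2=1, p_2 = 1*4 + 3 = 7, q_2 = 1*1 + 1 = 2.
  i=3: a_3=8, p_3 = 8*7 + 4 = 60, q_3 = 8*2 + 1 = 17.
  i=4: a_4=1, p_4 = 1*60 + 7 = 67, q_4 = 1*17 + 2 = 19.
  i=5: a_5=1, p_5 = 1*67 + 60 = 127, q_5 = 1*19 + 17 = 36.
q_5 = 36 > 24, so the last convergent with denominator <= 24 is p_4/q_4 = 67/19.
The closest fraction with denominator <= 24 is either p_4/q_4 or the intermediate fraction (k*p_4 + p_3)/(k*q_4 + q_3) with the largest k >= 1 whose denominator stays <= 24; these approach x as k grows, and every other convergent or intermediate fraction in range is farther away.
Largest k: floor((24 - q_3)/q_4) = floor((24 - 17)/19) = 0.
Since k = 0, no intermediate fraction beyond p_4/q_4 has denominator <= 24, so the convergent 67/19 is the closest (its error is |515*19 - 67*146|/(146*19) = 3/2774).

67/19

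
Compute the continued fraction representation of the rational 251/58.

[4; 3, 19]

Run the Euclidean algorithm on 251 and 58; the successive quotients are the partial quotients a_0, a_1, ... (each step inverts the fractional part left over by the previous one):
  251 = 4*58 + 19, so a_0 = 4.
  58 = 3*19 + 1, so a_1 = 3.
  19 = 19*1 + 0, so a_2 = 19.
The remainder reaches 0 after 3 divisions, so the expansion has 3 partial quotients, read off in order.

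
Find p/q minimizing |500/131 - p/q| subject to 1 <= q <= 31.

42/11

Expand x = 500/131 as a continued fraction with the Euclidean algorithm:
  500 = 3*131 + 107, so a_0 = 3.
  131 = 1*107 + 24, so a_1 = 1.
  107 = 4*24 + 11, so a_2 = 4.
  24 = 2*11 + 2, so a_3 = 2.
  11 = 5*2 + 1, so a_4 = 5.
  2 = 2*1 + 0, so a_5 = 2.
so x = [3; 1, 4, 2, 5, 2].
Convergents (p_i = a_i*p_{i-1} + p_{i-2}, q_i = a_i*q_{i-1} + q_{i-2} with p_{-2}=0, p_{-1}=1, q_{-2}=1, q_{-1}=0), until the denominator exceeds 31:
  i=0: a_0=3, p_0 = 3*1 + 0 = 3, q_0 = 3*0 + 1 = 1.
  i=1: a_1=1, p_1 = 1*3 + 1 = 4, q_1 = 1*1 + 0 = 1.
  i=2: a_2=4, p_2 = 4*4 + 3 = 19, q_2 = 4*1 + 1 = 5.
  i=3: a_3=2, p_3 = 2*19 + 4 = 42, q_3 = 2*5 + 1 = 11.
  i=4: a_4=5, p_4 = 5*42 + 19 = 229, q_4 = 5*11 + 5 = 60.
q_4 = 60 > 31, so the last convergent with denominator <= 31 is p_3/q_3 = 42/11.
The closest fraction with denominator <= 31 is either p_3/q_3 or the intermediate fraction (k*p_3 + p_2)/(k*q_3 + q_2) with the largest k >= 1 whose denominator stays <= 31; these approach x as k grows, and every other convergent or intermediate fraction in range is farther away.
Largest k: floor((31 - q_2)/q_3) = floor((31 - 5)/11) = 2.
That gives (2*42 + 19)/(2*11 + 5) = 103/27.
Compare the errors: |x - 42/11| = |500*11 - 42*131|/(131*11) = 2/1441, and |x - 103/27| = |500*27 - 103*131|/(131*27) = 7/3537.
Cross-multiplying, 2*3537 = 7074 < 10087 = 7*1441, so 2/1441 is smaller: the convergent 42/11 is closer to x than 103/27.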